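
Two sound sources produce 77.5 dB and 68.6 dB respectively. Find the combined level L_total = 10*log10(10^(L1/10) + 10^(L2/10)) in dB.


10^(77.5/10) = 5.62341e+07
10^(68.6/10) = 7.24436e+06
Sum = 5.62341e+07 + 7.24436e+06 = 6.34785e+07
L_total = 10*log10(6.34785e+07) = 78.026 dB


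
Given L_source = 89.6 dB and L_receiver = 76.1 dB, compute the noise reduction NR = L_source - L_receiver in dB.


NR = L_source - L_receiver (difference between source and receiving room levels)
NR = 89.6 - 76.1 = 13.5 dB


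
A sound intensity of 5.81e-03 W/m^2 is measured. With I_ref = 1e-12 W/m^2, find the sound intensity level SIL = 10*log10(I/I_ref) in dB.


I / I_ref = 5.81e-03 / 1e-12 = 5.81e+09
SIL = 10 * log10(5.81e+09) = 97.642 dB


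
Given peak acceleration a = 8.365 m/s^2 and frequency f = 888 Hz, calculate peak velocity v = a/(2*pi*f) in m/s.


omega = 2*pi*f = 2*pi*888 = 5579.47 rad/s
v = a / omega = 8.365 / 5579.47 = 0.0014992 m/s


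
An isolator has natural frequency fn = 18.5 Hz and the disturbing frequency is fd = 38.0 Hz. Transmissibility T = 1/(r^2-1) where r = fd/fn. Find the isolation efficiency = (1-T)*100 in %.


r = 38.0 / 18.5 = 2.05405
r^2 - 1 = 2.05405^2 - 1 = 3.21912
T = 1/3.21912 = 0.310644
Efficiency = (1 - 0.310644)*100 = 68.936 %


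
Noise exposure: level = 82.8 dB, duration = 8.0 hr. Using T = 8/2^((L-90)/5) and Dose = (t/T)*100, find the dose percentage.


T_allowed = 8 / 2^((82.8 - 90)/5) = 21.7057 hr
Dose = 8.0 / 21.7057 * 100 = 36.857 %


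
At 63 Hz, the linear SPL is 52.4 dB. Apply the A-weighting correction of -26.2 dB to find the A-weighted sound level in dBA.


A-weighting table: 63 Hz -> -26.2 dB correction
SPL_A = SPL + correction = 52.4 + (-26.2) = 26.2 dBA


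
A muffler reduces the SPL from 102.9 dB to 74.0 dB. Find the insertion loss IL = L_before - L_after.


Insertion loss = SPL without muffler - SPL with muffler
IL = 102.9 - 74.0 = 28.9 dB


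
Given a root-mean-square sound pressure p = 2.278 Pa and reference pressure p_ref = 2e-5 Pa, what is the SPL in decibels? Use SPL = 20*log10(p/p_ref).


p / p_ref = 2.278 / 2e-5 = 113900
SPL = 20 * log10(113900) = 101.13 dB


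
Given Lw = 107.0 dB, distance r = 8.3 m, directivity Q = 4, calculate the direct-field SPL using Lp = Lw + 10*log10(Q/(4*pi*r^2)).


4*pi*r^2 = 4*pi*8.3^2 = 865.697 m^2
Q / (4*pi*r^2) = 4 / 865.697 = 0.00462055
Lp = 107.0 + 10*log10(0.00462055) = 83.647 dB


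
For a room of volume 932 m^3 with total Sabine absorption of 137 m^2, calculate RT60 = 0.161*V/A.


RT60 = 0.161 * 932 / 137 = 1.0953 s


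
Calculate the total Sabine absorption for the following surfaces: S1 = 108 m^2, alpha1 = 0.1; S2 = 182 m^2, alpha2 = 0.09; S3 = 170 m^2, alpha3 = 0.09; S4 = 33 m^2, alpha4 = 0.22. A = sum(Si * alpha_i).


108 * 0.1 = 10.8
182 * 0.09 = 16.38
170 * 0.09 = 15.3
33 * 0.22 = 7.26
A_total = 10.8 + 16.38 + 15.3 + 7.26 = 49.74 m^2


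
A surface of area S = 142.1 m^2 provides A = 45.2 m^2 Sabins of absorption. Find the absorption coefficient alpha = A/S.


Absorption coefficient = absorbed power / incident power
alpha = A / S = 45.2 / 142.1 = 0.31809


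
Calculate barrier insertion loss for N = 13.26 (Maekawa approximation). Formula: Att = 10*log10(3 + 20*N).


3 + 20*N = 3 + 20*13.26 = 268.2
Att = 10*log10(268.2) = 24.285 dB


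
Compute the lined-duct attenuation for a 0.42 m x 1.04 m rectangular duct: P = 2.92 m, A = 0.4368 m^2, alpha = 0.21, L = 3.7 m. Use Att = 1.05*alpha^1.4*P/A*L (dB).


alpha^1.4 = 0.21^1.4 = 0.112488
Attenuation rate = 1.05 * alpha^1.4 * P / A
= 1.05 * 0.112488 * 2.92 / 0.4368 = 0.789579 dB/m
Total Att = 0.789579 * 3.7 = 2.9214 dB


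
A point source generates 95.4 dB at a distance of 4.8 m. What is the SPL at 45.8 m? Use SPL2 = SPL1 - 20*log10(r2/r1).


r2/r1 = 45.8/4.8 = 9.54167
Correction = 20*log10(9.54167) = 19.5925 dB
SPL2 = 95.4 - 19.5925 = 75.808 dB


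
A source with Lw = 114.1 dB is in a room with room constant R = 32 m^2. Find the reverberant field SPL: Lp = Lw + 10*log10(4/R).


4/R = 4/32 = 0.125
Lp = 114.1 + 10*log10(0.125) = 105.07 dB


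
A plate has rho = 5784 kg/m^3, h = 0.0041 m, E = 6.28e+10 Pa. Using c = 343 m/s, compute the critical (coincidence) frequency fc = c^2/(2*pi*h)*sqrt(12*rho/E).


12*rho/E = 12*5784/6.28e+10 = 1.10522e-06
sqrt(12*rho/E) = sqrt(1.10522e-06) = 0.00105129
c^2/(2*pi*h) = 343^2/(2*pi*0.0041) = 4.56693e+06
fc = 4.56693e+06 * 0.00105129 = 4801.2 Hz


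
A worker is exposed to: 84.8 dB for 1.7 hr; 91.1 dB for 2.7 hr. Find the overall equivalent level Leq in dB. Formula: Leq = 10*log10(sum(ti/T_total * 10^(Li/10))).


T_total = 1.7 + 2.7 = 4.4 hr
(1.7/4.4) * 10^(84.8/10) = 1.1668e+08
(2.7/4.4) * 10^(91.1/10) = 7.90517e+08
Sum = 1.1668e+08 + 7.90517e+08 = 9.07197e+08
Leq = 10*log10(9.07197e+08) = 89.577 dB


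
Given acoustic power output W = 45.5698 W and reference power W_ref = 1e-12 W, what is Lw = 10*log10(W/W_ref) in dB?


W / W_ref = 45.5698 / 1e-12 = 4.55698e+13
Lw = 10 * log10(4.55698e+13) = 136.59 dB


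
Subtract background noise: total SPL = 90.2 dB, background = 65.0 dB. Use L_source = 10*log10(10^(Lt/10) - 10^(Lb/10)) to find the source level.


10^(90.2/10) = 1.04713e+09
10^(65.0/10) = 3.16228e+06
Difference = 1.04713e+09 - 3.16228e+06 = 1.04397e+09
L_source = 10*log10(1.04397e+09) = 90.187 dB


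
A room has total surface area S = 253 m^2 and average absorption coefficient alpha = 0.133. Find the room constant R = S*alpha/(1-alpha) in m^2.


R = 253 * 0.133 / (1 - 0.133) = 38.811 m^2


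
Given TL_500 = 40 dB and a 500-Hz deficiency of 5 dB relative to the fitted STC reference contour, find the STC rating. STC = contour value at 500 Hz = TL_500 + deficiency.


By ASTM E413, STC = value of the fitted reference contour at 500 Hz.
Contour value at 500 Hz = TL_500 + deficiency = 40 + 5 = 45
STC = 45


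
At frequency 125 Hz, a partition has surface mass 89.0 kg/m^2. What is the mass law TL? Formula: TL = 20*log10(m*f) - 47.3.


m * f = 89.0 * 125 = 11125
20*log10(11125) = 80.926 dB
TL = 80.926 - 47.3 = 33.626 dB


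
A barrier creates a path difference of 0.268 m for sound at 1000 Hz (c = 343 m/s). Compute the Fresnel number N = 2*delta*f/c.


N = 2*delta*f/c = 2*delta/lambda, where lambda = c/f
lambda = 343 / 1000 = 0.343 m
N = 2 * 0.268 / 0.343 = 1.5627


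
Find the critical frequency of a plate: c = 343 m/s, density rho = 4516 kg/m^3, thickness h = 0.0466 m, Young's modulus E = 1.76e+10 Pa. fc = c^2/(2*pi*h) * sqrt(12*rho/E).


12*rho/E = 12*4516/1.76e+10 = 3.07909e-06
sqrt(12*rho/E) = sqrt(3.07909e-06) = 0.00175473
c^2/(2*pi*h) = 343^2/(2*pi*0.0466) = 401812
fc = 401812 * 0.00175473 = 705.07 Hz


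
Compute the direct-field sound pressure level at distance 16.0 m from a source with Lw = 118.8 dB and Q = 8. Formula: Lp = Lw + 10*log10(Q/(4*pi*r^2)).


4*pi*r^2 = 4*pi*16.0^2 = 3216.99 m^2
Q / (4*pi*r^2) = 8 / 3216.99 = 0.0024868
Lp = 118.8 + 10*log10(0.0024868) = 92.756 dB


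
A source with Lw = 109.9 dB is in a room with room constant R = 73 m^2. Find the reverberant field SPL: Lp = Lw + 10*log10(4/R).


4/R = 4/73 = 0.0547945
Lp = 109.9 + 10*log10(0.0547945) = 97.287 dB


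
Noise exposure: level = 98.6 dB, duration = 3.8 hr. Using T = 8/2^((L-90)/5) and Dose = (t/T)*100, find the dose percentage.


T_allowed = 8 / 2^((98.6 - 90)/5) = 2.42839 hr
Dose = 3.8 / 2.42839 * 100 = 156.48 %


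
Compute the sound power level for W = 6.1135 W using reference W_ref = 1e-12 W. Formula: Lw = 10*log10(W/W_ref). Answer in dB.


W / W_ref = 6.1135 / 1e-12 = 6.1135e+12
Lw = 10 * log10(6.1135e+12) = 127.86 dB


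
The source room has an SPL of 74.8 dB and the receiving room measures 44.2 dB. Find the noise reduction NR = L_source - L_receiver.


NR = L_source - L_receiver (difference between source and receiving room levels)
NR = 74.8 - 44.2 = 30.6 dB


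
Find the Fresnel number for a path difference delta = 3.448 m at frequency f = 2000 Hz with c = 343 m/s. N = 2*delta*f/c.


N = 2*delta*f/c = 2*delta/lambda, where lambda = c/f
lambda = 343 / 2000 = 0.1715 m
N = 2 * 3.448 / 0.1715 = 40.21


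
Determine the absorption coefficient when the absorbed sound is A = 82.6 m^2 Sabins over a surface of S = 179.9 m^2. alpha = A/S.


Absorption coefficient = absorbed power / incident power
alpha = A / S = 82.6 / 179.9 = 0.45914


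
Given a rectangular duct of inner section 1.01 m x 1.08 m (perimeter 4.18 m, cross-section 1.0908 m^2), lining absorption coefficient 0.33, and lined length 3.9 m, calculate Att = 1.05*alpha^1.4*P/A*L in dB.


alpha^1.4 = 0.33^1.4 = 0.211797
Attenuation rate = 1.05 * alpha^1.4 * P / A
= 1.05 * 0.211797 * 4.18 / 1.0908 = 0.852198 dB/m
Total Att = 0.852198 * 3.9 = 3.3236 dB


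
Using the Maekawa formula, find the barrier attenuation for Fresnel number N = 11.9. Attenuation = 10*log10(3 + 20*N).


3 + 20*N = 3 + 20*11.9 = 241
Att = 10*log10(241) = 23.82 dB


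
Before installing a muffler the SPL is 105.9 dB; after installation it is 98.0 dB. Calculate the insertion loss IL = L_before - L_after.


Insertion loss = SPL without muffler - SPL with muffler
IL = 105.9 - 98.0 = 7.9 dB


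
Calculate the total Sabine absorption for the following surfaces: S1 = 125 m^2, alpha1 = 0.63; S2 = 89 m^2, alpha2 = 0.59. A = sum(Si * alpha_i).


125 * 0.63 = 78.75
89 * 0.59 = 52.51
A_total = 78.75 + 52.51 = 131.26 m^2


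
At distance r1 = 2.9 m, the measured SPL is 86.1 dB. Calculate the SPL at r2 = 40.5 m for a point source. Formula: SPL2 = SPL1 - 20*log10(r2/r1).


r2/r1 = 40.5/2.9 = 13.9655
Correction = 20*log10(13.9655) = 22.9011 dB
SPL2 = 86.1 - 22.9011 = 63.199 dB


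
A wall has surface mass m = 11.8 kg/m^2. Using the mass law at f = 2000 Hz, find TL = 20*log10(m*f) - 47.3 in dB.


m * f = 11.8 * 2000 = 23600
20*log10(23600) = 87.4582 dB
TL = 87.4582 - 47.3 = 40.158 dB


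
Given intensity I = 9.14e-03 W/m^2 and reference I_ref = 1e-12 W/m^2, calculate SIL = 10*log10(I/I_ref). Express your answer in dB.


I / I_ref = 9.14e-03 / 1e-12 = 9.14e+09
SIL = 10 * log10(9.14e+09) = 99.609 dB


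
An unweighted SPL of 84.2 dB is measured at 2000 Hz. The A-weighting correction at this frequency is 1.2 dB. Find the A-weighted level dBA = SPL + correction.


A-weighting table: 2000 Hz -> 1.2 dB correction
SPL_A = SPL + correction = 84.2 + (1.2) = 85.4 dBA


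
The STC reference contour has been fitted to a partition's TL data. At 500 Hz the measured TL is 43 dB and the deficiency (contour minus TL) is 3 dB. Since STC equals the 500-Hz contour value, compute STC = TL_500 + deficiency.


By ASTM E413, STC = value of the fitted reference contour at 500 Hz.
Contour value at 500 Hz = TL_500 + deficiency = 43 + 3 = 46
STC = 46


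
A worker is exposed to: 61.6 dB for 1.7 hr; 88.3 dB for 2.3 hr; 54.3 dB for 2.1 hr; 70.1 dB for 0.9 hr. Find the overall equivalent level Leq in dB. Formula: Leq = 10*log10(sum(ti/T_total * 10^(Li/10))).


T_total = 1.7 + 2.3 + 2.1 + 0.9 = 7.0 hr
(1.7/7.0) * 10^(61.6/10) = 351035
(2.3/7.0) * 10^(88.3/10) = 2.22142e+08
(2.1/7.0) * 10^(54.3/10) = 80746
(0.9/7.0) * 10^(70.1/10) = 1.31566e+06
Sum = 351035 + 2.22142e+08 + 80746 + 1.31566e+06 = 2.23889e+08
Leq = 10*log10(2.23889e+08) = 83.5 dB


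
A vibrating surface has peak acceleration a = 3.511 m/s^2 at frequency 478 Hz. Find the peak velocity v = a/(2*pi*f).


omega = 2*pi*f = 2*pi*478 = 3003.36 rad/s
v = a / omega = 3.511 / 3003.36 = 0.001169 m/s


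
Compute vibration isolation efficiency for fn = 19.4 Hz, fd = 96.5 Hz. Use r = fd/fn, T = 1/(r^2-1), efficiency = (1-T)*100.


r = 96.5 / 19.4 = 4.97423
r^2 - 1 = 4.97423^2 - 1 = 23.743
T = 1/23.743 = 0.0421177
Efficiency = (1 - 0.0421177)*100 = 95.788 %


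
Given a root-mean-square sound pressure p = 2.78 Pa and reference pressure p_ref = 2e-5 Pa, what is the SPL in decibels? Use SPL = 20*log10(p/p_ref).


p / p_ref = 2.78 / 2e-5 = 139000
SPL = 20 * log10(139000) = 102.86 dB


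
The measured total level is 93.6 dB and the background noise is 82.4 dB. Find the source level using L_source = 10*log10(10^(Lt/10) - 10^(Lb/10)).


10^(93.6/10) = 2.29087e+09
10^(82.4/10) = 1.7378e+08
Difference = 2.29087e+09 - 1.7378e+08 = 2.11709e+09
L_source = 10*log10(2.11709e+09) = 93.257 dB


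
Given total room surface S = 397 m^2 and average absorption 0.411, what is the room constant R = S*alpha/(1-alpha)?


R = 397 * 0.411 / (1 - 0.411) = 277.02 m^2


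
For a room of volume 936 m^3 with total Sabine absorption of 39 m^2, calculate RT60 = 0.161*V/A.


RT60 = 0.161 * 936 / 39 = 3.864 s


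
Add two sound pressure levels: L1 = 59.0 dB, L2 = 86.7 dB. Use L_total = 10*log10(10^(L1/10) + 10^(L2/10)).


10^(59.0/10) = 794328
10^(86.7/10) = 4.67735e+08
Sum = 794328 + 4.67735e+08 = 4.68529e+08
L_total = 10*log10(4.68529e+08) = 86.707 dB


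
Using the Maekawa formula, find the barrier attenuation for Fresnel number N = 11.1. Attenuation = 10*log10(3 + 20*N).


3 + 20*N = 3 + 20*11.1 = 225
Att = 10*log10(225) = 23.522 dB


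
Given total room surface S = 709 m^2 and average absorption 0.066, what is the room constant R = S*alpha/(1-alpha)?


R = 709 * 0.066 / (1 - 0.066) = 50.101 m^2


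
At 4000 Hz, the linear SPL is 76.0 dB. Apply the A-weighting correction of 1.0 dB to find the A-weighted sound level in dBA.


A-weighting table: 4000 Hz -> 1.0 dB correction
SPL_A = SPL + correction = 76.0 + (1.0) = 77 dBA


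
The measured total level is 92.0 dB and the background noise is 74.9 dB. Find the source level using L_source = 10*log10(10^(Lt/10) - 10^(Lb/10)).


10^(92.0/10) = 1.58489e+09
10^(74.9/10) = 3.0903e+07
Difference = 1.58489e+09 - 3.0903e+07 = 1.55399e+09
L_source = 10*log10(1.55399e+09) = 91.914 dB


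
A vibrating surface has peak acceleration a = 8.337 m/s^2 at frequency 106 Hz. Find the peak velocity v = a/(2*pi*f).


omega = 2*pi*f = 2*pi*106 = 666.018 rad/s
v = a / omega = 8.337 / 666.018 = 0.012518 m/s


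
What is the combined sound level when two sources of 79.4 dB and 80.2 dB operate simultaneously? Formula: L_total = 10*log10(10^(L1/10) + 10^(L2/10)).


10^(79.4/10) = 8.70964e+07
10^(80.2/10) = 1.04713e+08
Sum = 8.70964e+07 + 1.04713e+08 = 1.91809e+08
L_total = 10*log10(1.91809e+08) = 82.829 dB


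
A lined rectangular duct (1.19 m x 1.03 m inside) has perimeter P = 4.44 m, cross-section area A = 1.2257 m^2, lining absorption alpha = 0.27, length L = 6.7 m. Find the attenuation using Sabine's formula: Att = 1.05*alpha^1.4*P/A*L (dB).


alpha^1.4 = 0.27^1.4 = 0.159922
Attenuation rate = 1.05 * alpha^1.4 * P / A
= 1.05 * 0.159922 * 4.44 / 1.2257 = 0.60827 dB/m
Total Att = 0.60827 * 6.7 = 4.0754 dB


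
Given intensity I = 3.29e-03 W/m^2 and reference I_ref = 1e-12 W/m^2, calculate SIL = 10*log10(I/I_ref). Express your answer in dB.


I / I_ref = 3.29e-03 / 1e-12 = 3.29e+09
SIL = 10 * log10(3.29e+09) = 95.172 dB


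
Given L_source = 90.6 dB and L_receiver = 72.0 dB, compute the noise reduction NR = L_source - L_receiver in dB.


NR = L_source - L_receiver (difference between source and receiving room levels)
NR = 90.6 - 72.0 = 18.6 dB


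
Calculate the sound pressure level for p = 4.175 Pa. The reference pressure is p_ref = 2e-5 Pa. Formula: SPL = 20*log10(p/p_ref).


p / p_ref = 4.175 / 2e-5 = 208750
SPL = 20 * log10(208750) = 106.39 dB


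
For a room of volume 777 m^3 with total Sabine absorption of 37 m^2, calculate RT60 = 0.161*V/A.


RT60 = 0.161 * 777 / 37 = 3.381 s


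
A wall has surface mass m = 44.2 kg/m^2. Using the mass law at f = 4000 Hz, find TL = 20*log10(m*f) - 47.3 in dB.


m * f = 44.2 * 4000 = 176800
20*log10(176800) = 104.95 dB
TL = 104.95 - 47.3 = 57.65 dB


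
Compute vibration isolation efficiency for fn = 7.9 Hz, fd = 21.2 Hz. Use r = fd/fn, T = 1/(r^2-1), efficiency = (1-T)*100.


r = 21.2 / 7.9 = 2.68354
r^2 - 1 = 2.68354^2 - 1 = 6.20139
T = 1/6.20139 = 0.161254
Efficiency = (1 - 0.161254)*100 = 83.875 %


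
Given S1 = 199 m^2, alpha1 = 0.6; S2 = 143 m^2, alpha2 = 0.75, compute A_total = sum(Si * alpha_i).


199 * 0.6 = 119.4
143 * 0.75 = 107.25
A_total = 119.4 + 107.25 = 226.65 m^2


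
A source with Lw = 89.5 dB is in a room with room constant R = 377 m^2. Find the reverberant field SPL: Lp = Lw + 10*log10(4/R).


4/R = 4/377 = 0.0106101
Lp = 89.5 + 10*log10(0.0106101) = 69.757 dB


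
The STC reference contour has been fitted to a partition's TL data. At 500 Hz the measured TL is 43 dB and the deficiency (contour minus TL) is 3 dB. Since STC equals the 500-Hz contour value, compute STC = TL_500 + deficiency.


By ASTM E413, STC = value of the fitted reference contour at 500 Hz.
Contour value at 500 Hz = TL_500 + deficiency = 43 + 3 = 46
STC = 46


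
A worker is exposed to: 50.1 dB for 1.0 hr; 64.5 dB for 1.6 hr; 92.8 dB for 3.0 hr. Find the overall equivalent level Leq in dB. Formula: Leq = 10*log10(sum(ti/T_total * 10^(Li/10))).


T_total = 1.0 + 1.6 + 3.0 = 5.6 hr
(1.0/5.6) * 10^(50.1/10) = 18273.1
(1.6/5.6) * 10^(64.5/10) = 805252
(3.0/5.6) * 10^(92.8/10) = 1.02078e+09
Sum = 18273.1 + 805252 + 1.02078e+09 = 1.0216e+09
Leq = 10*log10(1.0216e+09) = 90.093 dB


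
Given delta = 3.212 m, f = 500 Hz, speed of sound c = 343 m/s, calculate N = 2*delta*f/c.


N = 2*delta*f/c = 2*delta/lambda, where lambda = c/f
lambda = 343 / 500 = 0.686 m
N = 2 * 3.212 / 0.686 = 9.3644


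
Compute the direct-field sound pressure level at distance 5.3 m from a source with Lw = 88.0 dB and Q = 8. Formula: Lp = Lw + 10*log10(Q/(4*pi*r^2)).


4*pi*r^2 = 4*pi*5.3^2 = 352.989 m^2
Q / (4*pi*r^2) = 8 / 352.989 = 0.0226636
Lp = 88.0 + 10*log10(0.0226636) = 71.553 dB


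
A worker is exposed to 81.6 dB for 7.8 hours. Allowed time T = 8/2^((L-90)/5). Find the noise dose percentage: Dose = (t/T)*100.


T_allowed = 8 / 2^((81.6 - 90)/5) = 25.6342 hr
Dose = 7.8 / 25.6342 * 100 = 30.428 %


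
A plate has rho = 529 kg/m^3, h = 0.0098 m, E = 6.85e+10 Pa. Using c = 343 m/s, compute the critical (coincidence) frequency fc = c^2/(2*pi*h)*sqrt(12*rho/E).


12*rho/E = 12*529/6.85e+10 = 9.26715e-08
sqrt(12*rho/E) = sqrt(9.26715e-08) = 0.00030442
c^2/(2*pi*h) = 343^2/(2*pi*0.0098) = 1.91066e+06
fc = 1.91066e+06 * 0.00030442 = 581.64 Hz


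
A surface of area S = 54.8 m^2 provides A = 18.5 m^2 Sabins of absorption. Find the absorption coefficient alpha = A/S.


Absorption coefficient = absorbed power / incident power
alpha = A / S = 18.5 / 54.8 = 0.33759


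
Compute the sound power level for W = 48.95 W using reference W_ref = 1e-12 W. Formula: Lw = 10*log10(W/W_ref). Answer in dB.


W / W_ref = 48.95 / 1e-12 = 4.895e+13
Lw = 10 * log10(4.895e+13) = 136.9 dB


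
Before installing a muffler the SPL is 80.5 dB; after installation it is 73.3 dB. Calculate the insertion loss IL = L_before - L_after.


Insertion loss = SPL without muffler - SPL with muffler
IL = 80.5 - 73.3 = 7.2 dB


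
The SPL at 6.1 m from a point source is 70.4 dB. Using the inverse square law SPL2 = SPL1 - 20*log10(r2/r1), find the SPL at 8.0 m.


r2/r1 = 8.0/6.1 = 1.31148
Correction = 20*log10(1.31148) = 2.35523 dB
SPL2 = 70.4 - 2.35523 = 68.045 dB


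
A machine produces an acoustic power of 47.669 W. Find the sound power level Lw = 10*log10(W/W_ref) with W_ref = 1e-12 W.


W / W_ref = 47.669 / 1e-12 = 4.7669e+13
Lw = 10 * log10(4.7669e+13) = 136.78 dB


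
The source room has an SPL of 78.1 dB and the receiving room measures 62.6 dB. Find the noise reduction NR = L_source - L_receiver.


NR = L_source - L_receiver (difference between source and receiving room levels)
NR = 78.1 - 62.6 = 15.5 dB


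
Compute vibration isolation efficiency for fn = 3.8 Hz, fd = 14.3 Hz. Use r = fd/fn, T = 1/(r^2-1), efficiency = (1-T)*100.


r = 14.3 / 3.8 = 3.76316
r^2 - 1 = 3.76316^2 - 1 = 13.1614
T = 1/13.1614 = 0.0759798
Efficiency = (1 - 0.0759798)*100 = 92.402 %


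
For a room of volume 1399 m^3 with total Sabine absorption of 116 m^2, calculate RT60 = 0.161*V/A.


RT60 = 0.161 * 1399 / 116 = 1.9417 s


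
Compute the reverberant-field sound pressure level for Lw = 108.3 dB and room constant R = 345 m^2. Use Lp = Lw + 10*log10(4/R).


4/R = 4/345 = 0.0115942
Lp = 108.3 + 10*log10(0.0115942) = 88.942 dB


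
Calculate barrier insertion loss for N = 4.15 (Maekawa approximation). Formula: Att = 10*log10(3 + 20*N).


3 + 20*N = 3 + 20*4.15 = 86
Att = 10*log10(86) = 19.345 dB


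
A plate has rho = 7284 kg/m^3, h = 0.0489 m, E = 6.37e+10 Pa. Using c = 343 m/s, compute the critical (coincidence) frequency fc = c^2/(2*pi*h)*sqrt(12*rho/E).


12*rho/E = 12*7284/6.37e+10 = 1.37218e-06
sqrt(12*rho/E) = sqrt(1.37218e-06) = 0.0011714
c^2/(2*pi*h) = 343^2/(2*pi*0.0489) = 382912
fc = 382912 * 0.0011714 = 448.54 Hz


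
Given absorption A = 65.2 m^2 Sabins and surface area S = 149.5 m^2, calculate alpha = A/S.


Absorption coefficient = absorbed power / incident power
alpha = A / S = 65.2 / 149.5 = 0.43612


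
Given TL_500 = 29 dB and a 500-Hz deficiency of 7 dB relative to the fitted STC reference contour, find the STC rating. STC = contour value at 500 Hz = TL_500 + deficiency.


By ASTM E413, STC = value of the fitted reference contour at 500 Hz.
Contour value at 500 Hz = TL_500 + deficiency = 29 + 7 = 36
STC = 36


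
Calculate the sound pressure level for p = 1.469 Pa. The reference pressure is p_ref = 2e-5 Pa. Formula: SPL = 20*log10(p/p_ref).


p / p_ref = 1.469 / 2e-5 = 73450
SPL = 20 * log10(73450) = 97.32 dB


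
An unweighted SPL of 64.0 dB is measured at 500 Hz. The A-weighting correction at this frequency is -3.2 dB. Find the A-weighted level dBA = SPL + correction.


A-weighting table: 500 Hz -> -3.2 dB correction
SPL_A = SPL + correction = 64.0 + (-3.2) = 60.8 dBA


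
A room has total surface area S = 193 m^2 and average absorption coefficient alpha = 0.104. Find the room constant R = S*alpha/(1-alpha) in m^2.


R = 193 * 0.104 / (1 - 0.104) = 22.402 m^2


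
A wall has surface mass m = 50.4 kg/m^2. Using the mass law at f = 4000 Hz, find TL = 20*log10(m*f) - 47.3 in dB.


m * f = 50.4 * 4000 = 201600
20*log10(201600) = 106.09 dB
TL = 106.09 - 47.3 = 58.79 dB


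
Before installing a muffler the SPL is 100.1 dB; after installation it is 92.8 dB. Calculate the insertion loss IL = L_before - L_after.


Insertion loss = SPL without muffler - SPL with muffler
IL = 100.1 - 92.8 = 7.3 dB


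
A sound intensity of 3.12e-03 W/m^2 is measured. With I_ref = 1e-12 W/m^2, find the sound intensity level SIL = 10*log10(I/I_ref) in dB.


I / I_ref = 3.12e-03 / 1e-12 = 3.12e+09
SIL = 10 * log10(3.12e+09) = 94.942 dB


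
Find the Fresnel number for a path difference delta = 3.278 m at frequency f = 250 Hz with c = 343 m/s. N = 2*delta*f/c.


N = 2*delta*f/c = 2*delta/lambda, where lambda = c/f
lambda = 343 / 250 = 1.372 m
N = 2 * 3.278 / 1.372 = 4.7784


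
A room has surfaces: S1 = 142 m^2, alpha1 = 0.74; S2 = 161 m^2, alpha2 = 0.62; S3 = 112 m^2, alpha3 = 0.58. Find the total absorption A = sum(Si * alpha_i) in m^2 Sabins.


142 * 0.74 = 105.08
161 * 0.62 = 99.82
112 * 0.58 = 64.96
A_total = 105.08 + 99.82 + 64.96 = 269.86 m^2


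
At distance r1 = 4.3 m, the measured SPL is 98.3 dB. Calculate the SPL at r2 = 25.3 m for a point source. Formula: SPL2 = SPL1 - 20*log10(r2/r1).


r2/r1 = 25.3/4.3 = 5.88372
Correction = 20*log10(5.88372) = 15.393 dB
SPL2 = 98.3 - 15.393 = 82.907 dB


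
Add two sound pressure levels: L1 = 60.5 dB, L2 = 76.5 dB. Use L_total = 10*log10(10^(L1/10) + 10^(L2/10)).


10^(60.5/10) = 1.12202e+06
10^(76.5/10) = 4.46684e+07
Sum = 1.12202e+06 + 4.46684e+07 = 4.57904e+07
L_total = 10*log10(4.57904e+07) = 76.608 dB


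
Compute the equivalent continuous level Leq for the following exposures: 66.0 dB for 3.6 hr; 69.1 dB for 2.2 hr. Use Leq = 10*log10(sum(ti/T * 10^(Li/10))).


T_total = 3.6 + 2.2 = 5.8 hr
(3.6/5.8) * 10^(66.0/10) = 2.47101e+06
(2.2/5.8) * 10^(69.1/10) = 3.08315e+06
Sum = 2.47101e+06 + 3.08315e+06 = 5.55416e+06
Leq = 10*log10(5.55416e+06) = 67.446 dB


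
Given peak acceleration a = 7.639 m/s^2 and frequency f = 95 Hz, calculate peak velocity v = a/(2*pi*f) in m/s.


omega = 2*pi*f = 2*pi*95 = 596.903 rad/s
v = a / omega = 7.639 / 596.903 = 0.012798 m/s


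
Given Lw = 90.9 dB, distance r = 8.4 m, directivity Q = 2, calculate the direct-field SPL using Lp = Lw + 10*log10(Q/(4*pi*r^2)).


4*pi*r^2 = 4*pi*8.4^2 = 886.683 m^2
Q / (4*pi*r^2) = 2 / 886.683 = 0.0022556
Lp = 90.9 + 10*log10(0.0022556) = 64.433 dB


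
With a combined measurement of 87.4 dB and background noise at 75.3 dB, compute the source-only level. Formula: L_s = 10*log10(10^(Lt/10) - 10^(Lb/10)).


10^(87.4/10) = 5.49541e+08
10^(75.3/10) = 3.38844e+07
Difference = 5.49541e+08 - 3.38844e+07 = 5.15657e+08
L_source = 10*log10(5.15657e+08) = 87.124 dB


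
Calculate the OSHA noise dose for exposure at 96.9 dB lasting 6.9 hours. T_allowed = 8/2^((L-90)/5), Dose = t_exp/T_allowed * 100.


T_allowed = 8 / 2^((96.9 - 90)/5) = 3.07375 hr
Dose = 6.9 / 3.07375 * 100 = 224.48 %


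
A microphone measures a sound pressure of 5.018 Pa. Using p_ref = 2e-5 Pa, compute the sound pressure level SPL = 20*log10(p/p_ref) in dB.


p / p_ref = 5.018 / 2e-5 = 250900
SPL = 20 * log10(250900) = 107.99 dB


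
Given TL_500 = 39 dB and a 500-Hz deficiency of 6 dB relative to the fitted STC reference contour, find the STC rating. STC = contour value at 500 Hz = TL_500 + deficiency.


By ASTM E413, STC = value of the fitted reference contour at 500 Hz.
Contour value at 500 Hz = TL_500 + deficiency = 39 + 6 = 45
STC = 45


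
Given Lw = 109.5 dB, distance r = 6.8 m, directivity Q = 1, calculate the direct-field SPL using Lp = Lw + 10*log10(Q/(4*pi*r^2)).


4*pi*r^2 = 4*pi*6.8^2 = 581.069 m^2
Q / (4*pi*r^2) = 1 / 581.069 = 0.00172097
Lp = 109.5 + 10*log10(0.00172097) = 81.858 dB


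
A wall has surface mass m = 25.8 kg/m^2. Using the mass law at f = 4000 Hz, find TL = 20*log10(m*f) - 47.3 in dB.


m * f = 25.8 * 4000 = 103200
20*log10(103200) = 100.274 dB
TL = 100.274 - 47.3 = 52.974 dB


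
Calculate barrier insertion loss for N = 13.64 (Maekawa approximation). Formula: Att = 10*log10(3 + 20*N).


3 + 20*N = 3 + 20*13.64 = 275.8
Att = 10*log10(275.8) = 24.406 dB


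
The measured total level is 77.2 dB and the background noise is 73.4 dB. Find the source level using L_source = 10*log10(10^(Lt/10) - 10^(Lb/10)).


10^(77.2/10) = 5.24807e+07
10^(73.4/10) = 2.18776e+07
Difference = 5.24807e+07 - 2.18776e+07 = 3.06031e+07
L_source = 10*log10(3.06031e+07) = 74.858 dB


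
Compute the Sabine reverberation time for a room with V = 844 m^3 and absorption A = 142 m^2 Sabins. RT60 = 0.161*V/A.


RT60 = 0.161 * 844 / 142 = 0.95693 s


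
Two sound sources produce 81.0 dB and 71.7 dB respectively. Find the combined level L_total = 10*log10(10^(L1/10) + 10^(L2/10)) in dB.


10^(81.0/10) = 1.25893e+08
10^(71.7/10) = 1.47911e+07
Sum = 1.25893e+08 + 1.47911e+07 = 1.40684e+08
L_total = 10*log10(1.40684e+08) = 81.482 dB


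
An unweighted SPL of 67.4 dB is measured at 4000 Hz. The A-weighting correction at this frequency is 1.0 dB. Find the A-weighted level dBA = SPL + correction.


A-weighting table: 4000 Hz -> 1.0 dB correction
SPL_A = SPL + correction = 67.4 + (1.0) = 68.4 dBA


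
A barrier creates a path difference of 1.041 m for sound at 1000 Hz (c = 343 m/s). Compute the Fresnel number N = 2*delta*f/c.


N = 2*delta*f/c = 2*delta/lambda, where lambda = c/f
lambda = 343 / 1000 = 0.343 m
N = 2 * 1.041 / 0.343 = 6.07


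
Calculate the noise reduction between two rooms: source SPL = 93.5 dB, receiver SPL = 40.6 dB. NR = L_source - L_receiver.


NR = L_source - L_receiver (difference between source and receiving room levels)
NR = 93.5 - 40.6 = 52.9 dB


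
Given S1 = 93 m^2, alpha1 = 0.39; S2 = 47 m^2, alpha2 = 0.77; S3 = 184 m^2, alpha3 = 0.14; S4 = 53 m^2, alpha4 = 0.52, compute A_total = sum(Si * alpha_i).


93 * 0.39 = 36.27
47 * 0.77 = 36.19
184 * 0.14 = 25.76
53 * 0.52 = 27.56
A_total = 36.27 + 36.19 + 25.76 + 27.56 = 125.78 m^2


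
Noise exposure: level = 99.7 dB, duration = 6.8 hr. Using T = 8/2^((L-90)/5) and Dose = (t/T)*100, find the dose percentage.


T_allowed = 8 / 2^((99.7 - 90)/5) = 2.08493 hr
Dose = 6.8 / 2.08493 * 100 = 326.15 %


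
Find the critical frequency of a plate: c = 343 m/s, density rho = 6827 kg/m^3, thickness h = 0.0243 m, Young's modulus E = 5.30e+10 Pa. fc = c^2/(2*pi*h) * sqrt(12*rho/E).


12*rho/E = 12*6827/5.30e+10 = 1.54574e-06
sqrt(12*rho/E) = sqrt(1.54574e-06) = 0.00124328
c^2/(2*pi*h) = 343^2/(2*pi*0.0243) = 770552
fc = 770552 * 0.00124328 = 958.01 Hz


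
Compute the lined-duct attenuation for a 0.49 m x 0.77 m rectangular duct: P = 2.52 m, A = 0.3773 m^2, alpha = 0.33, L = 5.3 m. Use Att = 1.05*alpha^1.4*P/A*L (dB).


alpha^1.4 = 0.33^1.4 = 0.211797
Attenuation rate = 1.05 * alpha^1.4 * P / A
= 1.05 * 0.211797 * 2.52 / 0.3773 = 1.48533 dB/m
Total Att = 1.48533 * 5.3 = 7.8722 dB


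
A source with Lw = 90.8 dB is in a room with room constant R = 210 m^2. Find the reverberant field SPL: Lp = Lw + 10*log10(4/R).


4/R = 4/210 = 0.0190476
Lp = 90.8 + 10*log10(0.0190476) = 73.598 dB


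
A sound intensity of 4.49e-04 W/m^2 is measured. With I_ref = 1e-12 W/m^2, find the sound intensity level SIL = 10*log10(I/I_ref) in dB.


I / I_ref = 4.49e-04 / 1e-12 = 4.49e+08
SIL = 10 * log10(4.49e+08) = 86.522 dB


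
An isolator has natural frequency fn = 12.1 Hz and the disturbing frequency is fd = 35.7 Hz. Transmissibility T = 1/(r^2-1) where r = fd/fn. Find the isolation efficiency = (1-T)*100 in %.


r = 35.7 / 12.1 = 2.95041
r^2 - 1 = 2.95041^2 - 1 = 7.70492
T = 1/7.70492 = 0.129787
Efficiency = (1 - 0.129787)*100 = 87.021 %


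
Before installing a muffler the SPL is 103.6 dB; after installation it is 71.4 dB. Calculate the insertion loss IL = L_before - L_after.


Insertion loss = SPL without muffler - SPL with muffler
IL = 103.6 - 71.4 = 32.2 dB


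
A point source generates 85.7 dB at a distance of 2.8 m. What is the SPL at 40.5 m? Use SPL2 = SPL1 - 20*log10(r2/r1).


r2/r1 = 40.5/2.8 = 14.4643
Correction = 20*log10(14.4643) = 23.2059 dB
SPL2 = 85.7 - 23.2059 = 62.494 dB


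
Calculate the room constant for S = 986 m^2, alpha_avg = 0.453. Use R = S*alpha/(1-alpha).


R = 986 * 0.453 / (1 - 0.453) = 816.56 m^2


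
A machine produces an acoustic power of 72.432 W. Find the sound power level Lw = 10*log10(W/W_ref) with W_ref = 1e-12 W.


W / W_ref = 72.432 / 1e-12 = 7.2432e+13
Lw = 10 * log10(7.2432e+13) = 138.6 dB


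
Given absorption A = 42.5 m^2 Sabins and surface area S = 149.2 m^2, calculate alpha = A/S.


Absorption coefficient = absorbed power / incident power
alpha = A / S = 42.5 / 149.2 = 0.28485


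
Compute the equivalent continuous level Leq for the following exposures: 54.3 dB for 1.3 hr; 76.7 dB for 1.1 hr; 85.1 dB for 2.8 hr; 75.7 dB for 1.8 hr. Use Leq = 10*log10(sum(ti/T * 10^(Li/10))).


T_total = 1.3 + 1.1 + 2.8 + 1.8 = 7.0 hr
(1.3/7.0) * 10^(54.3/10) = 49985.6
(1.1/7.0) * 10^(76.7/10) = 7.35012e+06
(2.8/7.0) * 10^(85.1/10) = 1.29437e+08
(1.8/7.0) * 10^(75.7/10) = 9.55376e+06
Sum = 49985.6 + 7.35012e+06 + 1.29437e+08 + 9.55376e+06 = 1.46391e+08
Leq = 10*log10(1.46391e+08) = 81.655 dB


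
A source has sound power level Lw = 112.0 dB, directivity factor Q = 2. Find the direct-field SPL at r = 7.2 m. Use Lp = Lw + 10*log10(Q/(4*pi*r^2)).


4*pi*r^2 = 4*pi*7.2^2 = 651.441 m^2
Q / (4*pi*r^2) = 2 / 651.441 = 0.00307012
Lp = 112.0 + 10*log10(0.00307012) = 86.872 dB


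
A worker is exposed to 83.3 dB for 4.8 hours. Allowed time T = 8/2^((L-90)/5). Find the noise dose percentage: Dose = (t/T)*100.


T_allowed = 8 / 2^((83.3 - 90)/5) = 20.2521 hr
Dose = 4.8 / 20.2521 * 100 = 23.701 %


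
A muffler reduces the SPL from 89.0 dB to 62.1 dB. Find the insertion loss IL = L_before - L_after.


Insertion loss = SPL without muffler - SPL with muffler
IL = 89.0 - 62.1 = 26.9 dB


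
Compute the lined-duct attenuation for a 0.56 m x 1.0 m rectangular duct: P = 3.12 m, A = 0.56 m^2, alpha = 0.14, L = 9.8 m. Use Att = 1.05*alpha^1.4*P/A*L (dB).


alpha^1.4 = 0.14^1.4 = 0.0637645
Attenuation rate = 1.05 * alpha^1.4 * P / A
= 1.05 * 0.0637645 * 3.12 / 0.56 = 0.373022 dB/m
Total Att = 0.373022 * 9.8 = 3.6556 dB


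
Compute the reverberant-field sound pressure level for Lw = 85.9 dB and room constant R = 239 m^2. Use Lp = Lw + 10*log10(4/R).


4/R = 4/239 = 0.0167364
Lp = 85.9 + 10*log10(0.0167364) = 68.137 dB


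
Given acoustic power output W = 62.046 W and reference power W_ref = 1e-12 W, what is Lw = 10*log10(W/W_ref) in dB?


W / W_ref = 62.046 / 1e-12 = 6.2046e+13
Lw = 10 * log10(6.2046e+13) = 137.93 dB


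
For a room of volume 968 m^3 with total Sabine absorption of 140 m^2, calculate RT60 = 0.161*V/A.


RT60 = 0.161 * 968 / 140 = 1.1132 s


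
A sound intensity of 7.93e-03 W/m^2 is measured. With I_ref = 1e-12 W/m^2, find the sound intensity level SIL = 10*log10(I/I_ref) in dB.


I / I_ref = 7.93e-03 / 1e-12 = 7.93e+09
SIL = 10 * log10(7.93e+09) = 98.993 dB


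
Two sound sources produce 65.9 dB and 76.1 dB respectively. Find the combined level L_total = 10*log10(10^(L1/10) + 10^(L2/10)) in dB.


10^(65.9/10) = 3.89045e+06
10^(76.1/10) = 4.0738e+07
Sum = 3.89045e+06 + 4.0738e+07 = 4.46284e+07
L_total = 10*log10(4.46284e+07) = 76.496 dB


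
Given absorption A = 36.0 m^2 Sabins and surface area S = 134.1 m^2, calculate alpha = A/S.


Absorption coefficient = absorbed power / incident power
alpha = A / S = 36.0 / 134.1 = 0.26846


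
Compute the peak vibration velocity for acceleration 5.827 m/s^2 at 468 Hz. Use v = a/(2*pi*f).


omega = 2*pi*f = 2*pi*468 = 2940.53 rad/s
v = a / omega = 5.827 / 2940.53 = 0.0019816 m/s


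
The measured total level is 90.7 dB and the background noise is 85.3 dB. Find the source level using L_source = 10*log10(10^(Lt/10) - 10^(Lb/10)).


10^(90.7/10) = 1.1749e+09
10^(85.3/10) = 3.38844e+08
Difference = 1.1749e+09 - 3.38844e+08 = 8.36056e+08
L_source = 10*log10(8.36056e+08) = 89.222 dB


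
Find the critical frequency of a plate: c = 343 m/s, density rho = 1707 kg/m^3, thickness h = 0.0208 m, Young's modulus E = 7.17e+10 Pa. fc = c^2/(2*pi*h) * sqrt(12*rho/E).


12*rho/E = 12*1707/7.17e+10 = 2.8569e-07
sqrt(12*rho/E) = sqrt(2.8569e-07) = 0.0005345
c^2/(2*pi*h) = 343^2/(2*pi*0.0208) = 900212
fc = 900212 * 0.0005345 = 481.16 Hz


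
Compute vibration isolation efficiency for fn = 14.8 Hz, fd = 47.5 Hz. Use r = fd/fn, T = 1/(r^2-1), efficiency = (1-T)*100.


r = 47.5 / 14.8 = 3.20946
r^2 - 1 = 3.20946^2 - 1 = 9.30063
T = 1/9.30063 = 0.10752
Efficiency = (1 - 0.10752)*100 = 89.248 %


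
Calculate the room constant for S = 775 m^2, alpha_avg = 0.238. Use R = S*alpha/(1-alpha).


R = 775 * 0.238 / (1 - 0.238) = 242.06 m^2


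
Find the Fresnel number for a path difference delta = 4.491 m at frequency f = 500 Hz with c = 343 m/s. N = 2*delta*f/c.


N = 2*delta*f/c = 2*delta/lambda, where lambda = c/f
lambda = 343 / 500 = 0.686 m
N = 2 * 4.491 / 0.686 = 13.093


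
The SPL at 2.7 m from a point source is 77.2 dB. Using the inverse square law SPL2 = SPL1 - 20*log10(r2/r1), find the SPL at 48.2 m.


r2/r1 = 48.2/2.7 = 17.8519
Correction = 20*log10(17.8519) = 25.0337 dB
SPL2 = 77.2 - 25.0337 = 52.166 dB


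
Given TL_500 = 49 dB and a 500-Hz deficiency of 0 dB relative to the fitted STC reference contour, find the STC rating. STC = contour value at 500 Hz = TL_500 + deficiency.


By ASTM E413, STC = value of the fitted reference contour at 500 Hz.
Contour value at 500 Hz = TL_500 + deficiency = 49 + 0 = 49
STC = 49


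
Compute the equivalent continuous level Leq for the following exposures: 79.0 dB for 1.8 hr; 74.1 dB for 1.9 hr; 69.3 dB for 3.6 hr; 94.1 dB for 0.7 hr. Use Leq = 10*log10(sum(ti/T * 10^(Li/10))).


T_total = 1.8 + 1.9 + 3.6 + 0.7 = 8.0 hr
(1.8/8.0) * 10^(79.0/10) = 1.78724e+07
(1.9/8.0) * 10^(74.1/10) = 6.10469e+06
(3.6/8.0) * 10^(69.3/10) = 3.83012e+06
(0.7/8.0) * 10^(94.1/10) = 2.2491e+08
Sum = 1.78724e+07 + 6.10469e+06 + 3.83012e+06 + 2.2491e+08 = 2.52717e+08
Leq = 10*log10(2.52717e+08) = 84.026 dB


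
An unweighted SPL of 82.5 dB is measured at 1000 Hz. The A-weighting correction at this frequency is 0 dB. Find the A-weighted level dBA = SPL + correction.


A-weighting table: 1000 Hz -> 0 dB correction
SPL_A = SPL + correction = 82.5 + (0) = 82.5 dBA


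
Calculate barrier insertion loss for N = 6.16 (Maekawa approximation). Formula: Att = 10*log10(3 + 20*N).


3 + 20*N = 3 + 20*6.16 = 126.2
Att = 10*log10(126.2) = 21.011 dB


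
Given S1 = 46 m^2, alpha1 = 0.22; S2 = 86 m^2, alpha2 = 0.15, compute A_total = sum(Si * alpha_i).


46 * 0.22 = 10.12
86 * 0.15 = 12.9
A_total = 10.12 + 12.9 = 23.02 m^2


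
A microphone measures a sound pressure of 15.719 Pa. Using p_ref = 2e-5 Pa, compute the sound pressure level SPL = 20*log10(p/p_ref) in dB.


p / p_ref = 15.719 / 2e-5 = 785950
SPL = 20 * log10(785950) = 117.91 dB


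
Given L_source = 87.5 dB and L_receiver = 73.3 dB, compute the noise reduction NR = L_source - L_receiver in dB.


NR = L_source - L_receiver (difference between source and receiving room levels)
NR = 87.5 - 73.3 = 14.2 dB


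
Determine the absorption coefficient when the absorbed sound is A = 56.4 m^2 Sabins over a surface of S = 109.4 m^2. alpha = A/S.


Absorption coefficient = absorbed power / incident power
alpha = A / S = 56.4 / 109.4 = 0.51554


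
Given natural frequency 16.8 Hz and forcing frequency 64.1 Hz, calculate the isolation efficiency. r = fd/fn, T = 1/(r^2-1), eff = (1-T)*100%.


r = 64.1 / 16.8 = 3.81548
r^2 - 1 = 3.81548^2 - 1 = 13.5579
T = 1/13.5579 = 0.0737577
Efficiency = (1 - 0.0737577)*100 = 92.624 %


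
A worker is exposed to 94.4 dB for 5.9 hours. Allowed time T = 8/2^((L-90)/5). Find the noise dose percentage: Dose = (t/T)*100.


T_allowed = 8 / 2^((94.4 - 90)/5) = 4.34694 hr
Dose = 5.9 / 4.34694 * 100 = 135.73 %


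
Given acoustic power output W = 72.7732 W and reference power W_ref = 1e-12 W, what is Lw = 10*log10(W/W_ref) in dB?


W / W_ref = 72.7732 / 1e-12 = 7.27732e+13
Lw = 10 * log10(7.27732e+13) = 138.62 dB


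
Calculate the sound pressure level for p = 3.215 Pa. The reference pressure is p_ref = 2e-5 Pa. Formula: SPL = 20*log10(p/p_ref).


p / p_ref = 3.215 / 2e-5 = 160750
SPL = 20 * log10(160750) = 104.12 dB


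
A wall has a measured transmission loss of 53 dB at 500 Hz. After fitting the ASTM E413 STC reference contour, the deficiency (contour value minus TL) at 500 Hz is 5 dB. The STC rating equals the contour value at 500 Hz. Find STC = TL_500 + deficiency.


By ASTM E413, STC = value of the fitted reference contour at 500 Hz.
Contour value at 500 Hz = TL_500 + deficiency = 53 + 5 = 58
STC = 58


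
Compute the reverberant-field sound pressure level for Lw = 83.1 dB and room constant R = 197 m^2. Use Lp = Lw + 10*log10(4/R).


4/R = 4/197 = 0.0203046
Lp = 83.1 + 10*log10(0.0203046) = 66.176 dB


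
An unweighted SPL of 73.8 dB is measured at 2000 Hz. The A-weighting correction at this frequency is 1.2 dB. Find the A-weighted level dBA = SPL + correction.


A-weighting table: 2000 Hz -> 1.2 dB correction
SPL_A = SPL + correction = 73.8 + (1.2) = 75 dBA


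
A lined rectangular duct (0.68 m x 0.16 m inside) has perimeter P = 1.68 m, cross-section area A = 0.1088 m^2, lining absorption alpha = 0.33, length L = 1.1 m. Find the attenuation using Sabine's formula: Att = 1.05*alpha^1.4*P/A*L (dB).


alpha^1.4 = 0.33^1.4 = 0.211797
Attenuation rate = 1.05 * alpha^1.4 * P / A
= 1.05 * 0.211797 * 1.68 / 0.1088 = 3.43391 dB/m
Total Att = 3.43391 * 1.1 = 3.7773 dB
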